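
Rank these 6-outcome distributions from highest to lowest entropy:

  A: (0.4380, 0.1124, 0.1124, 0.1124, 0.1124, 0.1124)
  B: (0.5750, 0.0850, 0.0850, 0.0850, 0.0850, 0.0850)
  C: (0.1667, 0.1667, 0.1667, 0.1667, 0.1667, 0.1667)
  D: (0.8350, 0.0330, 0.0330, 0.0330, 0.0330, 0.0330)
C > A > B > D

Key insight: Entropy is maximized by uniform distributions and minimized by concentrated distributions.

Entropies:
  H(A) = 2.2938 bits
  H(B) = 1.9705 bits
  H(C) = 2.5850 bits
  H(D) = 1.0293 bits

Ranking: C > A > B > D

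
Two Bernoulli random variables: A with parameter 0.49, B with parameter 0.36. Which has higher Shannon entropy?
A

For binary distributions, entropy is maximized at p=0.5 and decreases as p moves toward 0 or 1.

H(A) = H(0.49) = 0.9997 bits
H(B) = H(0.36) = 0.9427 bits

Distribution A (p=0.49) is closer to uniform (p=0.5), so it has higher entropy.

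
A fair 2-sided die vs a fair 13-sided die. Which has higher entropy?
13-sided die

Both are uniform distributions; for uniform over n outcomes, H = log₂(n). H(2-sided) = log₂(2) = 1.000 bits and H(13-sided) = log₂(13) = 3.700 bits. More outcomes in a uniform distribution means higher entropy.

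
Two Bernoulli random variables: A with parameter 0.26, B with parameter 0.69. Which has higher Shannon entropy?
B

For binary distributions, entropy is maximized at p=0.5 and decreases as p moves toward 0 or 1.

H(A) = H(0.26) = 0.8267 bits
H(B) = H(0.69) = 0.8932 bits

Distribution B (p=0.69) is closer to uniform (p=0.5), so it has higher entropy.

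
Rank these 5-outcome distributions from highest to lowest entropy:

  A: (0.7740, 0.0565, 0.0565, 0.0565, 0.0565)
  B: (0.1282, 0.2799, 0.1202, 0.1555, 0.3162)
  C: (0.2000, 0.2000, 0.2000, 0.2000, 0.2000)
C > B > A

Key insight: Entropy is maximized by uniform distributions and minimized by concentrated distributions.

- Uniform distributions have maximum entropy log₂(5) = 2.3219 bits
- The more "peaked" or concentrated a distribution, the lower its entropy

Entropies:
  H(A) = 1.2230 bits
  H(B) = 2.2043 bits
  H(C) = 2.3219 bits

Ranking: C > B > A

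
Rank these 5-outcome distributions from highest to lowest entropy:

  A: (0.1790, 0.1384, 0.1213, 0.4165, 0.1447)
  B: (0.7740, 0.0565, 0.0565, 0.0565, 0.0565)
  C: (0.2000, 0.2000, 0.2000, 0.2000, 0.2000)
C > A > B

Key insight: Entropy is maximized by uniform distributions and minimized by concentrated distributions.

- Uniform distributions have maximum entropy log₂(5) = 2.3219 bits
- The more "peaked" or concentrated a distribution, the lower its entropy

Entropies:
  H(A) = 2.1382 bits
  H(B) = 1.2230 bits
  H(C) = 2.3219 bits

Ranking: C > A > B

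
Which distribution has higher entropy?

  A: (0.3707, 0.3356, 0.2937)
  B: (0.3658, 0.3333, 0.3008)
B

Both distributions are close to uniform, making this a harder comparison.

H(A) = 1.5785 bits
H(B) = 1.5804 bits

The distribution closer to uniform has higher entropy.
Answer: B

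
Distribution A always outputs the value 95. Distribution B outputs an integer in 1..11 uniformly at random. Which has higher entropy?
B

A is deterministic, so H(A) = 0. B is uniform over 11 outcomes, so H(B) = log₂(11) = 3.459 bits. Any distribution with genuine randomness has higher entropy than a deterministic one.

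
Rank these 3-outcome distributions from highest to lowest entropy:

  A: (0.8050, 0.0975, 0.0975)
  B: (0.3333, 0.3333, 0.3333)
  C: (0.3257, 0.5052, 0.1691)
B > C > A

Key insight: Entropy is maximized by uniform distributions and minimized by concentrated distributions.

- Uniform distributions have maximum entropy log₂(3) = 1.5850 bits
- The more "peaked" or concentrated a distribution, the lower its entropy

Entropies:
  H(A) = 0.9068 bits
  H(B) = 1.5850 bits
  H(C) = 1.4584 bits

Ranking: B > C > A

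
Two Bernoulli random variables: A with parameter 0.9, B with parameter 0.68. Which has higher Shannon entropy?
B

For binary distributions, entropy is maximized at p=0.5 and decreases as p moves toward 0 or 1.

H(A) = H(0.9) = 0.4690 bits
H(B) = H(0.68) = 0.9044 bits

Distribution B (p=0.68) is closer to uniform (p=0.5), so it has higher entropy.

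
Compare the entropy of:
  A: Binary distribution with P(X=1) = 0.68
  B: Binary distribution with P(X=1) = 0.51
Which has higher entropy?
B

For binary distributions, entropy is maximized at p=0.5 and decreases as p moves toward 0 or 1.

H(A) = H(0.68) = 0.9044 bits
H(B) = H(0.51) = 0.9997 bits

Distribution B (p=0.51) is closer to uniform (p=0.5), so it has higher entropy.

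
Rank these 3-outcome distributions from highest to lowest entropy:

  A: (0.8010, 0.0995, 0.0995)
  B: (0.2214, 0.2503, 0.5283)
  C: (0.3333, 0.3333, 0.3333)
C > B > A

Key insight: Entropy is maximized by uniform distributions and minimized by concentrated distributions.

- Uniform distributions have maximum entropy log₂(3) = 1.5850 bits
- The more "peaked" or concentrated a distribution, the lower its entropy

Entropies:
  H(A) = 0.9189 bits
  H(B) = 1.4681 bits
  H(C) = 1.5850 bits

Ranking: C > B > A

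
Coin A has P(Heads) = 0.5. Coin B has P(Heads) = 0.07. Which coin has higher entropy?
A

For binary distributions, entropy is maximized at p=0.5 and decreases as p moves toward 0 or 1.

H(A) = H(0.5) = 1.0000 bits
H(B) = H(0.07) = 0.3659 bits

Distribution A (p=0.5) is closer to uniform (p=0.5), so it has higher entropy.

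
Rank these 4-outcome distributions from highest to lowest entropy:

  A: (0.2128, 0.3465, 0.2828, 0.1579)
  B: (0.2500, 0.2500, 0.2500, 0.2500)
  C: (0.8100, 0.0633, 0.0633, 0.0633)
B > A > C

Key insight: Entropy is maximized by uniform distributions and minimized by concentrated distributions.

- Uniform distributions have maximum entropy log₂(4) = 2.0000 bits
- The more "peaked" or concentrated a distribution, the lower its entropy

Entropies:
  H(A) = 1.9407 bits
  H(B) = 2.0000 bits
  H(C) = 1.0026 bits

Ranking: B > A > C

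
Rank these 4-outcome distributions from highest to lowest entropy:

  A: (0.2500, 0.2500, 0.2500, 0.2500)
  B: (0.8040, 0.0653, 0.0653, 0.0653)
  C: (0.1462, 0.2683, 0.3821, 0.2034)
A > C > B

Key insight: Entropy is maximized by uniform distributions and minimized by concentrated distributions.

- Uniform distributions have maximum entropy log₂(4) = 2.0000 bits
- The more "peaked" or concentrated a distribution, the lower its entropy

Entropies:
  H(A) = 2.0000 bits
  H(B) = 1.0245 bits
  H(C) = 1.9125 bits

Ranking: A > C > B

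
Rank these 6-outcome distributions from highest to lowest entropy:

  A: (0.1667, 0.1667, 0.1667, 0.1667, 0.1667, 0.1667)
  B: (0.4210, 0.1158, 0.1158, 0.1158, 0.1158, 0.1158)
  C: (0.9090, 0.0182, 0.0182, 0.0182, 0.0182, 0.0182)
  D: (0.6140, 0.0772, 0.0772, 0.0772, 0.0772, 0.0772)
A > B > D > C

Key insight: Entropy is maximized by uniform distributions and minimized by concentrated distributions.

Entropies:
  H(A) = 2.5850 bits
  H(B) = 2.3263 bits
  H(C) = 0.6511 bits
  H(D) = 1.8584 bits

Ranking: A > B > D > C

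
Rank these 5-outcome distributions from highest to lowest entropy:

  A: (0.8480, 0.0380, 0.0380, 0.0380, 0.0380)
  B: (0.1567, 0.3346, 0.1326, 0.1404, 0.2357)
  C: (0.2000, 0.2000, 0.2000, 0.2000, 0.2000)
C > B > A

Key insight: Entropy is maximized by uniform distributions and minimized by concentrated distributions.

- Uniform distributions have maximum entropy log₂(5) = 2.3219 bits
- The more "peaked" or concentrated a distribution, the lower its entropy

Entropies:
  H(A) = 0.9188 bits
  H(B) = 2.2231 bits
  H(C) = 2.3219 bits

Ranking: C > B > A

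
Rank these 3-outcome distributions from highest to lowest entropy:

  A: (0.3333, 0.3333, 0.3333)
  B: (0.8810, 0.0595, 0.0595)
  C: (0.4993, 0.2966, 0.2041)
A > C > B

Key insight: Entropy is maximized by uniform distributions and minimized by concentrated distributions.

- Uniform distributions have maximum entropy log₂(3) = 1.5850 bits
- The more "peaked" or concentrated a distribution, the lower its entropy

Entropies:
  H(A) = 1.5850 bits
  H(B) = 0.6455 bits
  H(C) = 1.4883 bits

Ranking: A > C > B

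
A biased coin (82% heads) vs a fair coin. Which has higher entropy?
Fair coin

The fair coin is uniform (p=0.5), maximizing binary entropy at 1 bit. The biased coin has H(0.82) ≈ 0.680 bits — its outcome is more predictable, so its entropy is lower.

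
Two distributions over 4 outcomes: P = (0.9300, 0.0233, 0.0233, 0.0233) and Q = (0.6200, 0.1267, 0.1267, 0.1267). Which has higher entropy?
Q

P is highly concentrated on one outcome (93%), making it nearly deterministic. Q spreads its mass more evenly (max 62%). The more spread-out distribution has higher entropy: H(P) ≈ 0.477 bits, H(Q) ≈ 1.560 bits.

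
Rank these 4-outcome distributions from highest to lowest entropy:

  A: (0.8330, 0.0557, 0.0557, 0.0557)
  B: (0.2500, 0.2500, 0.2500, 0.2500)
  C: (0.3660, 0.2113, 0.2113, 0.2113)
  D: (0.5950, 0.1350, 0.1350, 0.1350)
B > C > D > A

Key insight: Entropy is maximized by uniform distributions and minimized by concentrated distributions.

Entropies:
  H(A) = 0.9155 bits
  H(B) = 2.0000 bits
  H(C) = 1.9524 bits
  H(D) = 1.6157 bits

Ranking: B > C > D > A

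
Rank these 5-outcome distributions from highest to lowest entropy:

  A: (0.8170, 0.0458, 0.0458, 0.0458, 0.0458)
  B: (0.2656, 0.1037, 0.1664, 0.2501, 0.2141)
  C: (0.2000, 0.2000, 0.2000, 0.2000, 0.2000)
C > B > A

Key insight: Entropy is maximized by uniform distributions and minimized by concentrated distributions.

- Uniform distributions have maximum entropy log₂(5) = 2.3219 bits
- The more "peaked" or concentrated a distribution, the lower its entropy

Entropies:
  H(A) = 1.0526 bits
  H(B) = 2.2538 bits
  H(C) = 2.3219 bits

Ranking: C > B > A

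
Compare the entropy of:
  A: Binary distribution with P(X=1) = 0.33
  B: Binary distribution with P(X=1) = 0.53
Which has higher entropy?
B

For binary distributions, entropy is maximized at p=0.5 and decreases as p moves toward 0 or 1.

H(A) = H(0.33) = 0.9149 bits
H(B) = H(0.53) = 0.9974 bits

Distribution B (p=0.53) is closer to uniform (p=0.5), so it has higher entropy.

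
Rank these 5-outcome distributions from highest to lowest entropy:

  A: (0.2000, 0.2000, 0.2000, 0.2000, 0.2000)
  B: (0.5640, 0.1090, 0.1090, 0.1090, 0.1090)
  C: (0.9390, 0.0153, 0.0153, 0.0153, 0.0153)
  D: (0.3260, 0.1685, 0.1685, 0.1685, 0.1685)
A > D > B > C

Key insight: Entropy is maximized by uniform distributions and minimized by concentrated distributions.

Entropies:
  H(A) = 2.3219 bits
  H(B) = 1.8601 bits
  H(C) = 0.4534 bits
  H(D) = 2.2588 bits

Ranking: A > D > B > C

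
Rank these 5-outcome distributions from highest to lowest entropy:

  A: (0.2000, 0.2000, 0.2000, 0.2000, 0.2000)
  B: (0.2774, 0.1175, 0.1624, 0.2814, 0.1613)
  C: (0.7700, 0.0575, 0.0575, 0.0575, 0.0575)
A > B > C

Key insight: Entropy is maximized by uniform distributions and minimized by concentrated distributions.

- Uniform distributions have maximum entropy log₂(5) = 2.3219 bits
- The more "peaked" or concentrated a distribution, the lower its entropy

Entropies:
  H(A) = 2.3219 bits
  H(B) = 2.2413 bits
  H(C) = 1.2380 bits

Ranking: A > B > C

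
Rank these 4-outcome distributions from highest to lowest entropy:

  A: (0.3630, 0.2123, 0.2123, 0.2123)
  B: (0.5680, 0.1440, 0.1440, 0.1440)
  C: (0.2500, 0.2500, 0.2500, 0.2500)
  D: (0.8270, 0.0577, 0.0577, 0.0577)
C > A > B > D

Key insight: Entropy is maximized by uniform distributions and minimized by concentrated distributions.

Entropies:
  H(A) = 1.9548 bits
  H(B) = 1.6713 bits
  H(C) = 2.0000 bits
  H(D) = 0.9387 bits

Ranking: C > A > B > D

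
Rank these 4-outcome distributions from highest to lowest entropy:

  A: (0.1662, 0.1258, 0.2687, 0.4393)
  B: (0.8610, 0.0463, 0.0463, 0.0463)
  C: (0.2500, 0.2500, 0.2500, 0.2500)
C > A > B

Key insight: Entropy is maximized by uniform distributions and minimized by concentrated distributions.

- Uniform distributions have maximum entropy log₂(4) = 2.0000 bits
- The more "peaked" or concentrated a distribution, the lower its entropy

Entropies:
  H(A) = 1.8374 bits
  H(B) = 0.8019 bits
  H(C) = 2.0000 bits

Ranking: C > A > B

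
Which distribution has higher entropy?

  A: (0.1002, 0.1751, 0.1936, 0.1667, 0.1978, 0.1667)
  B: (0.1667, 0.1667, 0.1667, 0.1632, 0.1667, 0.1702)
B

Both distributions are close to uniform, making this a harder comparison.

H(A) = 2.5554 bits
H(B) = 2.5849 bits

The distribution closer to uniform has higher entropy.
Answer: B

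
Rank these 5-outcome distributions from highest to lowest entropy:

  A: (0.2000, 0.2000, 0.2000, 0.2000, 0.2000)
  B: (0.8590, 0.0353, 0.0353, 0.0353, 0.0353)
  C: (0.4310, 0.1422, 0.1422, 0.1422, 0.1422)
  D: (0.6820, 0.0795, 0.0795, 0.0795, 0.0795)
A > C > D > B

Key insight: Entropy is maximized by uniform distributions and minimized by concentrated distributions.

Entropies:
  H(A) = 2.3219 bits
  H(B) = 0.8689 bits
  H(C) = 2.1242 bits
  H(D) = 1.5382 bits

Ranking: A > C > D > B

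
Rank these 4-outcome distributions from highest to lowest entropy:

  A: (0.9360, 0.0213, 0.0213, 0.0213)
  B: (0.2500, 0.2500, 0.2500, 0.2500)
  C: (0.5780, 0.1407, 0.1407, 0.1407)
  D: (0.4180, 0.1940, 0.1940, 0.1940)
B > D > C > A

Key insight: Entropy is maximized by uniform distributions and minimized by concentrated distributions.

Entropies:
  H(A) = 0.4446 bits
  H(B) = 2.0000 bits
  H(C) = 1.6512 bits
  H(D) = 1.9030 bits

Ranking: B > D > C > A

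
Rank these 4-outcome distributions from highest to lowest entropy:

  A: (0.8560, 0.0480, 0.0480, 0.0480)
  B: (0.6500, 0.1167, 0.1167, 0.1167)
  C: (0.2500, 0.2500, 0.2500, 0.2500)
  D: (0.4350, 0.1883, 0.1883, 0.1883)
C > D > B > A

Key insight: Entropy is maximized by uniform distributions and minimized by concentrated distributions.

Entropies:
  H(A) = 0.8229 bits
  H(B) = 1.4888 bits
  H(C) = 2.0000 bits
  H(D) = 1.8833 bits

Ranking: C > D > B > A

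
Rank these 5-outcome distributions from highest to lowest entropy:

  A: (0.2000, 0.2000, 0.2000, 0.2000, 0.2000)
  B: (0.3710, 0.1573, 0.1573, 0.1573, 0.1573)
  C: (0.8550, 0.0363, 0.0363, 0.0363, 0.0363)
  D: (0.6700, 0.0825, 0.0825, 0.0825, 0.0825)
A > B > D > C

Key insight: Entropy is maximized by uniform distributions and minimized by concentrated distributions.

Entropies:
  H(A) = 2.3219 bits
  H(B) = 2.2094 bits
  H(C) = 0.8872 bits
  H(D) = 1.5749 bits

Ranking: A > B > D > C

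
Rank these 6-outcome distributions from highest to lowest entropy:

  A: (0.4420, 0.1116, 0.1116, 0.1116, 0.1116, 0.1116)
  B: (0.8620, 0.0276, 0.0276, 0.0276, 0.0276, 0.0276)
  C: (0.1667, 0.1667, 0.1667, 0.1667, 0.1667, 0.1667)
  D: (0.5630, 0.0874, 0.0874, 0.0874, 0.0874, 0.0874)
C > A > D > B

Key insight: Entropy is maximized by uniform distributions and minimized by concentrated distributions.

Entropies:
  H(A) = 2.2859 bits
  H(B) = 0.8994 bits
  H(C) = 2.5850 bits
  H(D) = 2.0032 bits

Ranking: C > A > D > B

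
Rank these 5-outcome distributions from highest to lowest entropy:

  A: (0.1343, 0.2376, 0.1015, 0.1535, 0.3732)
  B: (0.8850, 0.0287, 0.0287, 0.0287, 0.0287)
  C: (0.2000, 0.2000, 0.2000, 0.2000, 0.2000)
C > A > B

Key insight: Entropy is maximized by uniform distributions and minimized by concentrated distributions.

- Uniform distributions have maximum entropy log₂(5) = 2.3219 bits
- The more "peaked" or concentrated a distribution, the lower its entropy

Entropies:
  H(A) = 2.1622 bits
  H(B) = 0.7448 bits
  H(C) = 2.3219 bits

Ranking: C > A > B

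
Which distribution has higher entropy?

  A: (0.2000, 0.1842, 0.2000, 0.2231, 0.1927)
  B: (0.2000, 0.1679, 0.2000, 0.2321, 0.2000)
A

Both distributions are close to uniform, making this a harder comparison.

H(A) = 2.3190 bits
H(B) = 2.3145 bits

The distribution closer to uniform has higher entropy.
Answer: A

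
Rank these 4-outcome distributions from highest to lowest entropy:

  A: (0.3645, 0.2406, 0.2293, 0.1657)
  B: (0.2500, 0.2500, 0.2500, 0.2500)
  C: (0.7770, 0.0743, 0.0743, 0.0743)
B > A > C

Key insight: Entropy is maximized by uniform distributions and minimized by concentrated distributions.

- Uniform distributions have maximum entropy log₂(4) = 2.0000 bits
- The more "peaked" or concentrated a distribution, the lower its entropy

Entropies:
  H(A) = 1.9421 bits
  H(B) = 2.0000 bits
  H(C) = 1.1191 bits

Ranking: B > A > C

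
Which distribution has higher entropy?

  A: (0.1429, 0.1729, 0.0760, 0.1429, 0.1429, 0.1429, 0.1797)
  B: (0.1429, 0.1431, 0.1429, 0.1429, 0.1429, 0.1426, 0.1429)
B

Both distributions are close to uniform, making this a harder comparison.

H(A) = 2.7695 bits
H(B) = 2.8074 bits

The distribution closer to uniform has higher entropy.
Answer: B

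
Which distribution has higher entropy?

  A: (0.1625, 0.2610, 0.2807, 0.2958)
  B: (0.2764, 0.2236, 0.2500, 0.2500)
B

Both distributions are close to uniform, making this a harder comparison.

H(A) = 1.9661 bits
H(B) = 1.9960 bits

The distribution closer to uniform has higher entropy.
Answer: B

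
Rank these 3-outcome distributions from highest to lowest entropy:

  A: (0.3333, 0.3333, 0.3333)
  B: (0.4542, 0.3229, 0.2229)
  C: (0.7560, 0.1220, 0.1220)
A > B > C

Key insight: Entropy is maximized by uniform distributions and minimized by concentrated distributions.

- Uniform distributions have maximum entropy log₂(3) = 1.5850 bits
- The more "peaked" or concentrated a distribution, the lower its entropy

Entropies:
  H(A) = 1.5850 bits
  H(B) = 1.5265 bits
  H(C) = 1.0456 bits

Ranking: A > B > C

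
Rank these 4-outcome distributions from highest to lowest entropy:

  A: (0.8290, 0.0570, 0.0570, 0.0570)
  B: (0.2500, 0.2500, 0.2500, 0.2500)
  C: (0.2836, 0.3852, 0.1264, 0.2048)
B > C > A

Key insight: Entropy is maximized by uniform distributions and minimized by concentrated distributions.

- Uniform distributions have maximum entropy log₂(4) = 2.0000 bits
- The more "peaked" or concentrated a distribution, the lower its entropy

Entropies:
  H(A) = 0.9310 bits
  H(B) = 2.0000 bits
  H(C) = 1.8915 bits

Ranking: B > C > A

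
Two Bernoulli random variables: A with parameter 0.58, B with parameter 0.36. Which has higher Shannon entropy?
A

For binary distributions, entropy is maximized at p=0.5 and decreases as p moves toward 0 or 1.

H(A) = H(0.58) = 0.9815 bits
H(B) = H(0.36) = 0.9427 bits

Distribution A (p=0.58) is closer to uniform (p=0.5), so it has higher entropy.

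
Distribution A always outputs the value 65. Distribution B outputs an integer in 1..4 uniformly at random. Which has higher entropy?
B

A is deterministic, so H(A) = 0. B is uniform over 4 outcomes, so H(B) = log₂(4) = 2.000 bits. Any distribution with genuine randomness has higher entropy than a deterministic one.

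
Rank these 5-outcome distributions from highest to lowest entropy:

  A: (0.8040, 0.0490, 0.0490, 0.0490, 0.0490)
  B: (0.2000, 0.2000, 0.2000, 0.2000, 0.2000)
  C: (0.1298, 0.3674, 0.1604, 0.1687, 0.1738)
B > C > A

Key insight: Entropy is maximized by uniform distributions and minimized by concentrated distributions.

- Uniform distributions have maximum entropy log₂(5) = 2.3219 bits
- The more "peaked" or concentrated a distribution, the lower its entropy

Entropies:
  H(A) = 1.1059 bits
  H(B) = 2.3219 bits
  H(C) = 2.2084 bits

Ranking: B > C > A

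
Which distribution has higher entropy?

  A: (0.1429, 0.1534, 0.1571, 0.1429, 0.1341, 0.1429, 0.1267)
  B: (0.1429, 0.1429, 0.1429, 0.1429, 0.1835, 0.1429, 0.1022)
A

Both distributions are close to uniform, making this a harder comparison.

H(A) = 2.8040 bits
H(B) = 2.7904 bits

The distribution closer to uniform has higher entropy.
Answer: A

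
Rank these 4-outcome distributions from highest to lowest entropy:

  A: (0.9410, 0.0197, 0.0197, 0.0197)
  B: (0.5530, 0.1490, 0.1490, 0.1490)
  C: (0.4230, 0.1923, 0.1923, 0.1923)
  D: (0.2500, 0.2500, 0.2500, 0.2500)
D > C > B > A

Key insight: Entropy is maximized by uniform distributions and minimized by concentrated distributions.

Entropies:
  H(A) = 0.4170 bits
  H(B) = 1.7004 bits
  H(C) = 1.8973 bits
  H(D) = 2.0000 bits

Ranking: D > C > B > A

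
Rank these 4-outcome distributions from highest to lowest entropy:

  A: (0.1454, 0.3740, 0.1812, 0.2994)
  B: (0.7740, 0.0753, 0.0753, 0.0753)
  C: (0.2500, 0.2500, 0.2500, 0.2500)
C > A > B

Key insight: Entropy is maximized by uniform distributions and minimized by concentrated distributions.

- Uniform distributions have maximum entropy log₂(4) = 2.0000 bits
- The more "peaked" or concentrated a distribution, the lower its entropy

Entropies:
  H(A) = 1.9026 bits
  H(B) = 1.1292 bits
  H(C) = 2.0000 bits

Ranking: C > A > B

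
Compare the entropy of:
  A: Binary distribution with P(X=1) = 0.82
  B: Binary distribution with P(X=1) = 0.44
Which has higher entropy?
B

For binary distributions, entropy is maximized at p=0.5 and decreases as p moves toward 0 or 1.

H(A) = H(0.82) = 0.6801 bits
H(B) = H(0.44) = 0.9896 bits

Distribution B (p=0.44) is closer to uniform (p=0.5), so it has higher entropy.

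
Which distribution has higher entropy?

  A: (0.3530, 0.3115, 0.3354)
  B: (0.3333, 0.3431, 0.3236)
B

Both distributions are close to uniform, making this a harder comparison.

H(A) = 1.5831 bits
H(B) = 1.5846 bits

The distribution closer to uniform has higher entropy.
Answer: B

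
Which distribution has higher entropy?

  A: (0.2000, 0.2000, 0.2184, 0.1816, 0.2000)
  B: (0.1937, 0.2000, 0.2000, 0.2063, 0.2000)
B

Both distributions are close to uniform, making this a harder comparison.

H(A) = 2.3195 bits
H(B) = 2.3216 bits

The distribution closer to uniform has higher entropy.
Answer: B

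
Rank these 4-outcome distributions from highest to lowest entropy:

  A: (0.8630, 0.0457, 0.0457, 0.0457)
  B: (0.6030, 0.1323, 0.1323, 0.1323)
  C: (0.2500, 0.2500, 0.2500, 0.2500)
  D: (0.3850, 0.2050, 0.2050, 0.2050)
C > D > B > A

Key insight: Entropy is maximized by uniform distributions and minimized by concentrated distributions.

Entropies:
  H(A) = 0.7935 bits
  H(B) = 1.5984 bits
  H(C) = 2.0000 bits
  H(D) = 1.9362 bits

Ranking: C > D > B > A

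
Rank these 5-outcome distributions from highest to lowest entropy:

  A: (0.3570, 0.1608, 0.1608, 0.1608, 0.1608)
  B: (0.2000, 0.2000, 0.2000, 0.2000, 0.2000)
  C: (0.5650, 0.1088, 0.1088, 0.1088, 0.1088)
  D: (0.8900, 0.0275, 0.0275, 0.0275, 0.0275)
B > A > C > D

Key insight: Entropy is maximized by uniform distributions and minimized by concentrated distributions.

Entropies:
  H(A) = 2.2262 bits
  H(B) = 2.3219 bits
  H(C) = 1.8578 bits
  H(D) = 0.7199 bits

Ranking: B > A > C > D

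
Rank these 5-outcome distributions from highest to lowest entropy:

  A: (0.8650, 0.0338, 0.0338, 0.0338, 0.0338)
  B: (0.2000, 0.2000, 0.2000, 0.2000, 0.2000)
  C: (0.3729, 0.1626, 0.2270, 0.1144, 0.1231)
B > C > A

Key insight: Entropy is maximized by uniform distributions and minimized by concentrated distributions.

- Uniform distributions have maximum entropy log₂(5) = 2.3219 bits
- The more "peaked" or concentrated a distribution, the lower its entropy

Entropies:
  H(A) = 0.8410 bits
  H(B) = 2.3219 bits
  H(C) = 2.1723 bits

Ranking: B > C > A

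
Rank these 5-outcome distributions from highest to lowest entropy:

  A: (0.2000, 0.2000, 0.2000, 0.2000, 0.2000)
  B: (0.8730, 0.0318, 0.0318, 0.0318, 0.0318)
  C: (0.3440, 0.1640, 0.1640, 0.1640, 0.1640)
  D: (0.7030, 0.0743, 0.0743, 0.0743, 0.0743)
A > C > D > B

Key insight: Entropy is maximized by uniform distributions and minimized by concentrated distributions.

Entropies:
  H(A) = 2.3219 bits
  H(B) = 0.8032 bits
  H(C) = 2.2406 bits
  H(D) = 1.4716 bits

Ranking: A > C > D > B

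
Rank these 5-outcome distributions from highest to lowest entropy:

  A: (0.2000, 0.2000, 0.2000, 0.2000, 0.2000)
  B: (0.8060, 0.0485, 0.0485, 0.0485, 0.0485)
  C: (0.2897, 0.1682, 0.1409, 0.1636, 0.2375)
A > C > B

Key insight: Entropy is maximized by uniform distributions and minimized by concentrated distributions.

- Uniform distributions have maximum entropy log₂(5) = 2.3219 bits
- The more "peaked" or concentrated a distribution, the lower its entropy

Entropies:
  H(A) = 2.3219 bits
  H(B) = 1.0978 bits
  H(C) = 2.2687 bits

Ranking: A > C > B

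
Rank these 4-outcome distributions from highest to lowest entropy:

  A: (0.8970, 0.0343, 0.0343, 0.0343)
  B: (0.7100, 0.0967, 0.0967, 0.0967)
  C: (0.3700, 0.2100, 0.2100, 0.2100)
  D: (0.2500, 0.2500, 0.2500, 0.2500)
D > C > B > A

Key insight: Entropy is maximized by uniform distributions and minimized by concentrated distributions.

Entropies:
  H(A) = 0.6417 bits
  H(B) = 1.3284 bits
  H(C) = 1.9492 bits
  H(D) = 2.0000 bits

Ranking: D > C > B > A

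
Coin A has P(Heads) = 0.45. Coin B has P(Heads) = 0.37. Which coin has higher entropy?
A

For binary distributions, entropy is maximized at p=0.5 and decreases as p moves toward 0 or 1.

H(A) = H(0.45) = 0.9928 bits
H(B) = H(0.37) = 0.9507 bits

Distribution A (p=0.45) is closer to uniform (p=0.5), so it has higher entropy.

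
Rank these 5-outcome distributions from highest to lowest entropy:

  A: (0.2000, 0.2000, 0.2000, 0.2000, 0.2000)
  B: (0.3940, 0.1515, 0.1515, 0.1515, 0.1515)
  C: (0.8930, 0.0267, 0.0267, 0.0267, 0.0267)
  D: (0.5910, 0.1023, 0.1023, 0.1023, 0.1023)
A > B > D > C

Key insight: Entropy is maximized by uniform distributions and minimized by concentrated distributions.

Entropies:
  H(A) = 2.3219 bits
  H(B) = 2.1793 bits
  H(C) = 0.7048 bits
  H(D) = 1.7940 bits

Ranking: A > B > D > C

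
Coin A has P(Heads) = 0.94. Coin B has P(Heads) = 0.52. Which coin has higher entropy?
B

For binary distributions, entropy is maximized at p=0.5 and decreases as p moves toward 0 or 1.

H(A) = H(0.94) = 0.3274 bits
H(B) = H(0.52) = 0.9988 bits

Distribution B (p=0.52) is closer to uniform (p=0.5), so it has higher entropy.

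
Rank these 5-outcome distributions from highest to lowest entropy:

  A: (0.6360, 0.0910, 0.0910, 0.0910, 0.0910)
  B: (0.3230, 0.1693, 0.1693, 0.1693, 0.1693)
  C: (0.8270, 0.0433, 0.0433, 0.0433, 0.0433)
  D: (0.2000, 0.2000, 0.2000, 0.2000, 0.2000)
D > B > A > C

Key insight: Entropy is maximized by uniform distributions and minimized by concentrated distributions.

Entropies:
  H(A) = 1.6740 bits
  H(B) = 2.2616 bits
  H(C) = 1.0105 bits
  H(D) = 2.3219 bits

Ranking: D > B > A > C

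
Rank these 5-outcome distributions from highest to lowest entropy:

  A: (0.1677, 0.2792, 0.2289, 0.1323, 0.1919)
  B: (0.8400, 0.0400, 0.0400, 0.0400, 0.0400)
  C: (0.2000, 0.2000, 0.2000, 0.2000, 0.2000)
C > A > B

Key insight: Entropy is maximized by uniform distributions and minimized by concentrated distributions.

- Uniform distributions have maximum entropy log₂(5) = 2.3219 bits
- The more "peaked" or concentrated a distribution, the lower its entropy

Entropies:
  H(A) = 2.2759 bits
  H(B) = 0.9543 bits
  H(C) = 2.3219 bits

Ranking: C > A > B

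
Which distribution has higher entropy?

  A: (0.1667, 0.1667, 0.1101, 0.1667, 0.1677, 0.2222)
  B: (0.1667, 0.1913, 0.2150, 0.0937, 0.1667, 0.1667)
A

Both distributions are close to uniform, making this a harder comparison.

H(A) = 2.5572 bits
H(B) = 2.5457 bits

The distribution closer to uniform has higher entropy.
Answer: A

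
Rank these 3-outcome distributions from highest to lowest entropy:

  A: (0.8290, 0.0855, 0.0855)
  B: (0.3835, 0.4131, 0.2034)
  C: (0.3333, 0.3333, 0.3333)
C > B > A

Key insight: Entropy is maximized by uniform distributions and minimized by concentrated distributions.

- Uniform distributions have maximum entropy log₂(3) = 1.5850 bits
- The more "peaked" or concentrated a distribution, the lower its entropy

Entropies:
  H(A) = 0.8310 bits
  H(B) = 1.5245 bits
  H(C) = 1.5850 bits

Ranking: C > B > A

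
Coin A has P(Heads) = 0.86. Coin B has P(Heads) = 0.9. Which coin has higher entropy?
A

For binary distributions, entropy is maximized at p=0.5 and decreases as p moves toward 0 or 1.

H(A) = H(0.86) = 0.5842 bits
H(B) = H(0.9) = 0.4690 bits

Distribution A (p=0.86) is closer to uniform (p=0.5), so it has higher entropy.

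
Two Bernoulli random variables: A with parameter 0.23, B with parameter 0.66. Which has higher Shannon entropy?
B

For binary distributions, entropy is maximized at p=0.5 and decreases as p moves toward 0 or 1.

H(A) = H(0.23) = 0.7780 bits
H(B) = H(0.66) = 0.9248 bits

Distribution B (p=0.66) is closer to uniform (p=0.5), so it has higher entropy.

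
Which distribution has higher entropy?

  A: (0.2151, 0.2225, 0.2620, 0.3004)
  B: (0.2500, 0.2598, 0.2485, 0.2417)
B

Both distributions are close to uniform, making this a harder comparison.

H(A) = 1.9868 bits
H(B) = 1.9995 bits

The distribution closer to uniform has higher entropy.
Answer: B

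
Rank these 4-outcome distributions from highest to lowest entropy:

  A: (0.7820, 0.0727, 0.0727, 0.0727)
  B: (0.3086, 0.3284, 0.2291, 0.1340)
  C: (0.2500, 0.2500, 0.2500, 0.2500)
C > B > A

Key insight: Entropy is maximized by uniform distributions and minimized by concentrated distributions.

- Uniform distributions have maximum entropy log₂(4) = 2.0000 bits
- The more "peaked" or concentrated a distribution, the lower its entropy

Entropies:
  H(A) = 1.1020 bits
  H(B) = 1.9266 bits
  H(C) = 2.0000 bits

Ranking: C > B > A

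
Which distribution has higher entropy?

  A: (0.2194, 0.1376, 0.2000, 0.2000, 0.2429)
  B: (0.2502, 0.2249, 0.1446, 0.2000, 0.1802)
A

Both distributions are close to uniform, making this a harder comparison.

H(A) = 2.2986 bits
H(B) = 2.2976 bits

The distribution closer to uniform has higher entropy.
Answer: A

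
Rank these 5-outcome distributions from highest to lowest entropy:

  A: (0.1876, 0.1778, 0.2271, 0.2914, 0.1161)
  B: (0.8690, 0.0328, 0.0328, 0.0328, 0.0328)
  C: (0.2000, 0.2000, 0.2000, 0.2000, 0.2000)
C > A > B

Key insight: Entropy is maximized by uniform distributions and minimized by concentrated distributions.

- Uniform distributions have maximum entropy log₂(5) = 2.3219 bits
- The more "peaked" or concentrated a distribution, the lower its entropy

Entropies:
  H(A) = 2.2607 bits
  H(B) = 0.8222 bits
  H(C) = 2.3219 bits

Ranking: C > A > B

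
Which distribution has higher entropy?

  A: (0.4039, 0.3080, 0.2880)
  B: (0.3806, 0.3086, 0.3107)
B

Both distributions are close to uniform, making this a harder comparison.

H(A) = 1.5688 bits
H(B) = 1.5778 bits

The distribution closer to uniform has higher entropy.
Answer: B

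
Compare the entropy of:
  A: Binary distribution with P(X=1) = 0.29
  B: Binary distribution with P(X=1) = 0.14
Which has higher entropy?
A

For binary distributions, entropy is maximized at p=0.5 and decreases as p moves toward 0 or 1.

H(A) = H(0.29) = 0.8687 bits
H(B) = H(0.14) = 0.5842 bits

Distribution A (p=0.29) is closer to uniform (p=0.5), so it has higher entropy.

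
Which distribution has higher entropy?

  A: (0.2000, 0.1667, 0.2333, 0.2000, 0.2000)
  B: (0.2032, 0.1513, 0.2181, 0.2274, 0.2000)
A

Both distributions are close to uniform, making this a harder comparison.

H(A) = 2.3139 bits
H(B) = 2.3088 bits

The distribution closer to uniform has higher entropy.
Answer: A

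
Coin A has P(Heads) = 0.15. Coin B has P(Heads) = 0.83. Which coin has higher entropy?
B

For binary distributions, entropy is maximized at p=0.5 and decreases as p moves toward 0 or 1.

H(A) = H(0.15) = 0.6098 bits
H(B) = H(0.83) = 0.6577 bits

Distribution B (p=0.83) is closer to uniform (p=0.5), so it has higher entropy.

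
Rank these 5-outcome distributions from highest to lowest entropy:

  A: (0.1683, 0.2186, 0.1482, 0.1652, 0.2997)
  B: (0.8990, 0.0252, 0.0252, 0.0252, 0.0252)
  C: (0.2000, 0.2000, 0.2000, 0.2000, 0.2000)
C > A > B

Key insight: Entropy is maximized by uniform distributions and minimized by concentrated distributions.

- Uniform distributions have maximum entropy log₂(5) = 2.3219 bits
- The more "peaked" or concentrated a distribution, the lower its entropy

Entropies:
  H(A) = 2.2705 bits
  H(B) = 0.6742 bits
  H(C) = 2.3219 bits

Ranking: C > A > B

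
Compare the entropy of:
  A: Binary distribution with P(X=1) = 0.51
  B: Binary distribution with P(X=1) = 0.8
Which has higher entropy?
A

For binary distributions, entropy is maximized at p=0.5 and decreases as p moves toward 0 or 1.

H(A) = H(0.51) = 0.9997 bits
H(B) = H(0.8) = 0.7219 bits

Distribution A (p=0.51) is closer to uniform (p=0.5), so it has higher entropy.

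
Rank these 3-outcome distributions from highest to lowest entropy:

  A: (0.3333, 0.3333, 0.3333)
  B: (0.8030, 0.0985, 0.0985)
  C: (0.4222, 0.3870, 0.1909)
A > C > B

Key insight: Entropy is maximized by uniform distributions and minimized by concentrated distributions.

- Uniform distributions have maximum entropy log₂(3) = 1.5850 bits
- The more "peaked" or concentrated a distribution, the lower its entropy

Entropies:
  H(A) = 1.5850 bits
  H(B) = 0.9129 bits
  H(C) = 1.5113 bits

Ranking: A > C > B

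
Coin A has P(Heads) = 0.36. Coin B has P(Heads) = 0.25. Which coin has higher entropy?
A

For binary distributions, entropy is maximized at p=0.5 and decreases as p moves toward 0 or 1.

H(A) = H(0.36) = 0.9427 bits
H(B) = H(0.25) = 0.8113 bits

Distribution A (p=0.36) is closer to uniform (p=0.5), so it has higher entropy.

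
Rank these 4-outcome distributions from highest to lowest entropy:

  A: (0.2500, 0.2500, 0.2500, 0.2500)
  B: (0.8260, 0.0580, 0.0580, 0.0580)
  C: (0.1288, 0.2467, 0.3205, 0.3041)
A > C > B

Key insight: Entropy is maximized by uniform distributions and minimized by concentrated distributions.

- Uniform distributions have maximum entropy log₂(4) = 2.0000 bits
- The more "peaked" or concentrated a distribution, the lower its entropy

Entropies:
  H(A) = 2.0000 bits
  H(B) = 0.9426 bits
  H(C) = 1.9273 bits

Ranking: A > C > B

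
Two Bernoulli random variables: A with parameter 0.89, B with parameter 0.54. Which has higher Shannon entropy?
B

For binary distributions, entropy is maximized at p=0.5 and decreases as p moves toward 0 or 1.

H(A) = H(0.89) = 0.4999 bits
H(B) = H(0.54) = 0.9954 bits

Distribution B (p=0.54) is closer to uniform (p=0.5), so it has higher entropy.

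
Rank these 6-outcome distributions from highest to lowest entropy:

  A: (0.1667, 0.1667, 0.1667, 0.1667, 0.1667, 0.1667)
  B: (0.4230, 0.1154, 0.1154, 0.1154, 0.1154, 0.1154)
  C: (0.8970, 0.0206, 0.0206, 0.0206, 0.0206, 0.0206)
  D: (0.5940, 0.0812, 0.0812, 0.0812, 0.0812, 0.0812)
A > B > D > C

Key insight: Entropy is maximized by uniform distributions and minimized by concentrated distributions.

Entropies:
  H(A) = 2.5850 bits
  H(B) = 2.3226 bits
  H(C) = 0.7176 bits
  H(D) = 1.9171 bits

Ranking: A > B > D > C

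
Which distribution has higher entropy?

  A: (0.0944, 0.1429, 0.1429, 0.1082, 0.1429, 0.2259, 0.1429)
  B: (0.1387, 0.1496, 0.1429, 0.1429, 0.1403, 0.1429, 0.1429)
B

Both distributions are close to uniform, making this a harder comparison.

H(A) = 2.7577 bits
H(B) = 2.8070 bits

The distribution closer to uniform has higher entropy.
Answer: B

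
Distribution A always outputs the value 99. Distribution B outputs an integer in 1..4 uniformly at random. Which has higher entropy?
B

A is deterministic, so H(A) = 0. B is uniform over 4 outcomes, so H(B) = log₂(4) = 2.000 bits. Any distribution with genuine randomness has higher entropy than a deterministic one.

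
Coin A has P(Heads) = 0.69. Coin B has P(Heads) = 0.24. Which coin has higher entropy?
A

For binary distributions, entropy is maximized at p=0.5 and decreases as p moves toward 0 or 1.

H(A) = H(0.69) = 0.8932 bits
H(B) = H(0.24) = 0.7950 bits

Distribution A (p=0.69) is closer to uniform (p=0.5), so it has higher entropy.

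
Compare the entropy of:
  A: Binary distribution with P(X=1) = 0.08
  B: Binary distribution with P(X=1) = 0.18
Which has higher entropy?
B

For binary distributions, entropy is maximized at p=0.5 and decreases as p moves toward 0 or 1.

H(A) = H(0.08) = 0.4022 bits
H(B) = H(0.18) = 0.6801 bits

Distribution B (p=0.18) is closer to uniform (p=0.5), so it has higher entropy.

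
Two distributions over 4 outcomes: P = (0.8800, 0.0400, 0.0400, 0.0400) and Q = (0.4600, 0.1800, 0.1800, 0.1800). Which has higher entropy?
Q

P is highly concentrated on one outcome (88%), making it nearly deterministic. Q spreads its mass more evenly (max 46%). The more spread-out distribution has higher entropy: H(P) ≈ 0.720 bits, H(Q) ≈ 1.851 bits.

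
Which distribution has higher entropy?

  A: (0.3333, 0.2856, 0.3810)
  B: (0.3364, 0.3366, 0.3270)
B

Both distributions are close to uniform, making this a harder comparison.

H(A) = 1.5751 bits
H(B) = 1.5848 bits

The distribution closer to uniform has higher entropy.
Answer: B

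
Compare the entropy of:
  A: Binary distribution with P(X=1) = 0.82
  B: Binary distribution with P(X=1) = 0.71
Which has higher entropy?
B

For binary distributions, entropy is maximized at p=0.5 and decreases as p moves toward 0 or 1.

H(A) = H(0.82) = 0.6801 bits
H(B) = H(0.71) = 0.8687 bits

Distribution B (p=0.71) is closer to uniform (p=0.5), so it has higher entropy.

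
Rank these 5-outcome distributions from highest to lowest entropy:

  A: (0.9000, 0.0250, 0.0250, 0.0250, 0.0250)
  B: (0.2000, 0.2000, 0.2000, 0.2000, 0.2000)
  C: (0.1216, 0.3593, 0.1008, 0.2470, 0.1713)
B > C > A

Key insight: Entropy is maximized by uniform distributions and minimized by concentrated distributions.

- Uniform distributions have maximum entropy log₂(5) = 2.3219 bits
- The more "peaked" or concentrated a distribution, the lower its entropy

Entropies:
  H(A) = 0.6690 bits
  H(B) = 2.3219 bits
  H(C) = 2.1682 bits

Ranking: B > C > A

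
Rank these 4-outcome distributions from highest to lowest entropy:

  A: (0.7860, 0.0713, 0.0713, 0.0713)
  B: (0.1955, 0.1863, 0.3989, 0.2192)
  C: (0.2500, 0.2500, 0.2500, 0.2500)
C > B > A

Key insight: Entropy is maximized by uniform distributions and minimized by concentrated distributions.

- Uniform distributions have maximum entropy log₂(4) = 2.0000 bits
- The more "peaked" or concentrated a distribution, the lower its entropy

Entropies:
  H(A) = 1.0882 bits
  H(B) = 1.9209 bits
  H(C) = 2.0000 bits

Ranking: C > B > A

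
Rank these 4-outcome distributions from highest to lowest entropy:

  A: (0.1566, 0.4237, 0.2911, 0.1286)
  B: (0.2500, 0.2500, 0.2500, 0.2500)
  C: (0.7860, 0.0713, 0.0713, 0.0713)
B > A > C

Key insight: Entropy is maximized by uniform distributions and minimized by concentrated distributions.

- Uniform distributions have maximum entropy log₂(4) = 2.0000 bits
- The more "peaked" or concentrated a distribution, the lower its entropy

Entropies:
  H(A) = 1.8426 bits
  H(B) = 2.0000 bits
  H(C) = 1.0882 bits

Ranking: B > A > C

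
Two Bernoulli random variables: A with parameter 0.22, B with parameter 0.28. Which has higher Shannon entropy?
B

For binary distributions, entropy is maximized at p=0.5 and decreases as p moves toward 0 or 1.

H(A) = H(0.22) = 0.7602 bits
H(B) = H(0.28) = 0.8555 bits

Distribution B (p=0.28) is closer to uniform (p=0.5), so it has higher entropy.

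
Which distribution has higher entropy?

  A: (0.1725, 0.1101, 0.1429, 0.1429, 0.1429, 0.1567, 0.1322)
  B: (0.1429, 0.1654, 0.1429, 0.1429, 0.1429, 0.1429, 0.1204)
B

Both distributions are close to uniform, making this a harder comparison.

H(A) = 2.7958 bits
H(B) = 2.8022 bits

The distribution closer to uniform has higher entropy.
Answer: B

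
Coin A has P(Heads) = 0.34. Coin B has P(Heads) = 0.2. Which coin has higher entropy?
A

For binary distributions, entropy is maximized at p=0.5 and decreases as p moves toward 0 or 1.

H(A) = H(0.34) = 0.9248 bits
H(B) = H(0.2) = 0.7219 bits

Distribution A (p=0.34) is closer to uniform (p=0.5), so it has higher entropy.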